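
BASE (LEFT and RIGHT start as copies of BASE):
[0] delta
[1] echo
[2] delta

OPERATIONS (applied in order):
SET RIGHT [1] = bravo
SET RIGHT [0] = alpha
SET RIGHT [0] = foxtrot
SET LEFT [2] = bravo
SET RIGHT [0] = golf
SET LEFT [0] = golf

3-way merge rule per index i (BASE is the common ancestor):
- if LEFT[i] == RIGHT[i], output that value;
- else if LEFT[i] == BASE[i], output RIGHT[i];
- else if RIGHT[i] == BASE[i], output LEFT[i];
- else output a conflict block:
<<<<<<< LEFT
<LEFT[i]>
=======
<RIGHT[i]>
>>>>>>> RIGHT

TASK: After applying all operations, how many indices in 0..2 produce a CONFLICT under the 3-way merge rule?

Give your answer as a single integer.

Answer: 0

Derivation:
Final LEFT:  [golf, echo, bravo]
Final RIGHT: [golf, bravo, delta]
i=0: L=golf R=golf -> agree -> golf
i=1: L=echo=BASE, R=bravo -> take RIGHT -> bravo
i=2: L=bravo, R=delta=BASE -> take LEFT -> bravo
Conflict count: 0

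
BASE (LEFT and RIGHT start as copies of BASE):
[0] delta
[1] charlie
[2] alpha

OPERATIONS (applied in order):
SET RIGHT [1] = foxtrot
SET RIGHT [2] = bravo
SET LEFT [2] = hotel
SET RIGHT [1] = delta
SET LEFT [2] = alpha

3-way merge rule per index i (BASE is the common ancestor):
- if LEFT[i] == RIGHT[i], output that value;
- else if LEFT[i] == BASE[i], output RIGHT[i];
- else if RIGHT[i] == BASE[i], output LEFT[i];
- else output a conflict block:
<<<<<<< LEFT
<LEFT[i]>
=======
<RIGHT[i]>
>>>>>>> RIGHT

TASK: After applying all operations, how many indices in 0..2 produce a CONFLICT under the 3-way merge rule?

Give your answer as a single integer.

Final LEFT:  [delta, charlie, alpha]
Final RIGHT: [delta, delta, bravo]
i=0: L=delta R=delta -> agree -> delta
i=1: L=charlie=BASE, R=delta -> take RIGHT -> delta
i=2: L=alpha=BASE, R=bravo -> take RIGHT -> bravo
Conflict count: 0

Answer: 0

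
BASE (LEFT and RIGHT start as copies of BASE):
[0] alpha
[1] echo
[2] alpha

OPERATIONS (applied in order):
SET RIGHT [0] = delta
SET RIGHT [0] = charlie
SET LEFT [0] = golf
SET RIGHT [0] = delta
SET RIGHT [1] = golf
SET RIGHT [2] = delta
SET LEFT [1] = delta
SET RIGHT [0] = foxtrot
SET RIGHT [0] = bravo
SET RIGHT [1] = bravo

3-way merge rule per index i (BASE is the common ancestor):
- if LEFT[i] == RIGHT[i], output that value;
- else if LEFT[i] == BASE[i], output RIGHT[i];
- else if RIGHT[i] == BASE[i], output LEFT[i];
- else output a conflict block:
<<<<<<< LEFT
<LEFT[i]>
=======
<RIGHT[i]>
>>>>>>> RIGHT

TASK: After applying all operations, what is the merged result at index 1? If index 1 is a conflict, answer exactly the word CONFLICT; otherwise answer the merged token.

Answer: CONFLICT

Derivation:
Final LEFT:  [golf, delta, alpha]
Final RIGHT: [bravo, bravo, delta]
i=0: BASE=alpha L=golf R=bravo all differ -> CONFLICT
i=1: BASE=echo L=delta R=bravo all differ -> CONFLICT
i=2: L=alpha=BASE, R=delta -> take RIGHT -> delta
Index 1 -> CONFLICT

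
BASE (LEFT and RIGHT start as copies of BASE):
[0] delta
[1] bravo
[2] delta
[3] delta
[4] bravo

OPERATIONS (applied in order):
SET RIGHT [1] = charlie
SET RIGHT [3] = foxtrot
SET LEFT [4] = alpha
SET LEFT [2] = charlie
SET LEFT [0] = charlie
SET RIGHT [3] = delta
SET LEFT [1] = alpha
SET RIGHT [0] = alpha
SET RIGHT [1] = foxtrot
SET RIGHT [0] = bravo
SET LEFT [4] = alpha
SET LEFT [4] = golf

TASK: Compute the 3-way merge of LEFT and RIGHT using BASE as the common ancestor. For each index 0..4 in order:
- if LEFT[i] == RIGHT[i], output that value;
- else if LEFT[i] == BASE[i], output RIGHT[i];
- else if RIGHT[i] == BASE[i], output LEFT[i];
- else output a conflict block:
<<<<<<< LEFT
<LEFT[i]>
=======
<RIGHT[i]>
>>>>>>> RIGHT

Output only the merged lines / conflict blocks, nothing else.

Answer: <<<<<<< LEFT
charlie
=======
bravo
>>>>>>> RIGHT
<<<<<<< LEFT
alpha
=======
foxtrot
>>>>>>> RIGHT
charlie
delta
golf

Derivation:
Final LEFT:  [charlie, alpha, charlie, delta, golf]
Final RIGHT: [bravo, foxtrot, delta, delta, bravo]
i=0: BASE=delta L=charlie R=bravo all differ -> CONFLICT
i=1: BASE=bravo L=alpha R=foxtrot all differ -> CONFLICT
i=2: L=charlie, R=delta=BASE -> take LEFT -> charlie
i=3: L=delta R=delta -> agree -> delta
i=4: L=golf, R=bravo=BASE -> take LEFT -> golf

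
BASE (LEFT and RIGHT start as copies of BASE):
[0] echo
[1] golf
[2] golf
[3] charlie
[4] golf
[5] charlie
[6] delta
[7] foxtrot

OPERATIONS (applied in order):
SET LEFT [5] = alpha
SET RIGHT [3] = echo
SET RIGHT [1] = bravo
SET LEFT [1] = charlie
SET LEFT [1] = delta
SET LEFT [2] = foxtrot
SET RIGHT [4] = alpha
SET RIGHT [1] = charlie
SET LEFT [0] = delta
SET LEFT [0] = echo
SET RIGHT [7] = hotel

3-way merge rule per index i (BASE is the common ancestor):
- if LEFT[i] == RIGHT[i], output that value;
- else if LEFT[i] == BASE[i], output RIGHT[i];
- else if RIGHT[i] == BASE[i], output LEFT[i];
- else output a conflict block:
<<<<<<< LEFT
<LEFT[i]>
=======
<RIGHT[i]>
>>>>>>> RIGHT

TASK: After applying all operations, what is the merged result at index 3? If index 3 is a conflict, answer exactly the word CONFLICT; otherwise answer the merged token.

Final LEFT:  [echo, delta, foxtrot, charlie, golf, alpha, delta, foxtrot]
Final RIGHT: [echo, charlie, golf, echo, alpha, charlie, delta, hotel]
i=0: L=echo R=echo -> agree -> echo
i=1: BASE=golf L=delta R=charlie all differ -> CONFLICT
i=2: L=foxtrot, R=golf=BASE -> take LEFT -> foxtrot
i=3: L=charlie=BASE, R=echo -> take RIGHT -> echo
i=4: L=golf=BASE, R=alpha -> take RIGHT -> alpha
i=5: L=alpha, R=charlie=BASE -> take LEFT -> alpha
i=6: L=delta R=delta -> agree -> delta
i=7: L=foxtrot=BASE, R=hotel -> take RIGHT -> hotel
Index 3 -> echo

Answer: echo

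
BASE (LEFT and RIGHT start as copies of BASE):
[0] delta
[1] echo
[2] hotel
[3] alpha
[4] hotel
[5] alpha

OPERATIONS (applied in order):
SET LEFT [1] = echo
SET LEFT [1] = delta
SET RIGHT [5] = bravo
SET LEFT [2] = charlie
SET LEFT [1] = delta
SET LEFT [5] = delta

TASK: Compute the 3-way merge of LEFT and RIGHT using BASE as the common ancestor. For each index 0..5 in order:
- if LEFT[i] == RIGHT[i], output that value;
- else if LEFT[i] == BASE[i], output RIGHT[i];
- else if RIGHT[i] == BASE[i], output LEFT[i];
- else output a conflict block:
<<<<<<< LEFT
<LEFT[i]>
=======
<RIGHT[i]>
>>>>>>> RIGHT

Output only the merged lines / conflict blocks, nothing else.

Final LEFT:  [delta, delta, charlie, alpha, hotel, delta]
Final RIGHT: [delta, echo, hotel, alpha, hotel, bravo]
i=0: L=delta R=delta -> agree -> delta
i=1: L=delta, R=echo=BASE -> take LEFT -> delta
i=2: L=charlie, R=hotel=BASE -> take LEFT -> charlie
i=3: L=alpha R=alpha -> agree -> alpha
i=4: L=hotel R=hotel -> agree -> hotel
i=5: BASE=alpha L=delta R=bravo all differ -> CONFLICT

Answer: delta
delta
charlie
alpha
hotel
<<<<<<< LEFT
delta
=======
bravo
>>>>>>> RIGHT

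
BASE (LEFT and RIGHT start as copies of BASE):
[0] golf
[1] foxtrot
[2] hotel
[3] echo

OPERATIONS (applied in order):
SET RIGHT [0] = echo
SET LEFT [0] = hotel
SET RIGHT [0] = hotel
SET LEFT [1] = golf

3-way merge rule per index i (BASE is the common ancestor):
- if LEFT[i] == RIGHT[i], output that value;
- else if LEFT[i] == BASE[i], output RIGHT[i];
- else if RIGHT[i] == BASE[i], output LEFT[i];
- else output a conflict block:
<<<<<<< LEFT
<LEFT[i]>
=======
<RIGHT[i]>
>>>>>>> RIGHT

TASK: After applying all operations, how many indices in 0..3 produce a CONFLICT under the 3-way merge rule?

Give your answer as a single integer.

Final LEFT:  [hotel, golf, hotel, echo]
Final RIGHT: [hotel, foxtrot, hotel, echo]
i=0: L=hotel R=hotel -> agree -> hotel
i=1: L=golf, R=foxtrot=BASE -> take LEFT -> golf
i=2: L=hotel R=hotel -> agree -> hotel
i=3: L=echo R=echo -> agree -> echo
Conflict count: 0

Answer: 0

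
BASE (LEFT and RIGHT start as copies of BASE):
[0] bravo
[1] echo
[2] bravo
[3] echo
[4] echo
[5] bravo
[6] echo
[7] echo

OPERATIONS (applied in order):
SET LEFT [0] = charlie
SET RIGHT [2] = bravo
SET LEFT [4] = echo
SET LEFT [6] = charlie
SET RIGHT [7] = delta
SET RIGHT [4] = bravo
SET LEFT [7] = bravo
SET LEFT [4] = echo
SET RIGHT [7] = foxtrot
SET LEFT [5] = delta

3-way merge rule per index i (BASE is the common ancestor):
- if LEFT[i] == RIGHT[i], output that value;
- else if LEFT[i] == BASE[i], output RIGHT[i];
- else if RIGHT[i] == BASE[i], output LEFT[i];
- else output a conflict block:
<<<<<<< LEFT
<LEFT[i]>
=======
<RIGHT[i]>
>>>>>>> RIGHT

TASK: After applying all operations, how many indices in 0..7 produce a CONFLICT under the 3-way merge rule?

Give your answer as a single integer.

Final LEFT:  [charlie, echo, bravo, echo, echo, delta, charlie, bravo]
Final RIGHT: [bravo, echo, bravo, echo, bravo, bravo, echo, foxtrot]
i=0: L=charlie, R=bravo=BASE -> take LEFT -> charlie
i=1: L=echo R=echo -> agree -> echo
i=2: L=bravo R=bravo -> agree -> bravo
i=3: L=echo R=echo -> agree -> echo
i=4: L=echo=BASE, R=bravo -> take RIGHT -> bravo
i=5: L=delta, R=bravo=BASE -> take LEFT -> delta
i=6: L=charlie, R=echo=BASE -> take LEFT -> charlie
i=7: BASE=echo L=bravo R=foxtrot all differ -> CONFLICT
Conflict count: 1

Answer: 1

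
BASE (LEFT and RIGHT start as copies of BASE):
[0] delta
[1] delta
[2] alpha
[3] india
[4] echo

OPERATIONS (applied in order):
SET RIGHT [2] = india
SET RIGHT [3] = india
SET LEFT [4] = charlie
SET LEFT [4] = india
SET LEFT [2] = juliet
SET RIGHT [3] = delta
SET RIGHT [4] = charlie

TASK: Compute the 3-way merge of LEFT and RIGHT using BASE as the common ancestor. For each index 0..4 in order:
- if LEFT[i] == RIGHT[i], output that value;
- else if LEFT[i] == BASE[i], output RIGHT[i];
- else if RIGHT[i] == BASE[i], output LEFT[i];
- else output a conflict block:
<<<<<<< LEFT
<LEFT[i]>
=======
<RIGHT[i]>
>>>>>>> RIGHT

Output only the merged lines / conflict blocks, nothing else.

Final LEFT:  [delta, delta, juliet, india, india]
Final RIGHT: [delta, delta, india, delta, charlie]
i=0: L=delta R=delta -> agree -> delta
i=1: L=delta R=delta -> agree -> delta
i=2: BASE=alpha L=juliet R=india all differ -> CONFLICT
i=3: L=india=BASE, R=delta -> take RIGHT -> delta
i=4: BASE=echo L=india R=charlie all differ -> CONFLICT

Answer: delta
delta
<<<<<<< LEFT
juliet
=======
india
>>>>>>> RIGHT
delta
<<<<<<< LEFT
india
=======
charlie
>>>>>>> RIGHT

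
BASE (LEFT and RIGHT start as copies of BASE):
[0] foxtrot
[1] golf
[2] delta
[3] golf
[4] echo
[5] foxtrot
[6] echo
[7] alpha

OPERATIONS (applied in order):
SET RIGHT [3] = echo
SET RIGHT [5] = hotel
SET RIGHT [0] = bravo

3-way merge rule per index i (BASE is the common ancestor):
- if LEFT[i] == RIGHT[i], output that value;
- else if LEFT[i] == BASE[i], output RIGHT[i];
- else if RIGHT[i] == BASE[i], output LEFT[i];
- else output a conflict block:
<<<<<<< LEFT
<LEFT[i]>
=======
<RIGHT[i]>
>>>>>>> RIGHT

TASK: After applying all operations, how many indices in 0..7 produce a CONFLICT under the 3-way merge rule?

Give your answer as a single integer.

Final LEFT:  [foxtrot, golf, delta, golf, echo, foxtrot, echo, alpha]
Final RIGHT: [bravo, golf, delta, echo, echo, hotel, echo, alpha]
i=0: L=foxtrot=BASE, R=bravo -> take RIGHT -> bravo
i=1: L=golf R=golf -> agree -> golf
i=2: L=delta R=delta -> agree -> delta
i=3: L=golf=BASE, R=echo -> take RIGHT -> echo
i=4: L=echo R=echo -> agree -> echo
i=5: L=foxtrot=BASE, R=hotel -> take RIGHT -> hotel
i=6: L=echo R=echo -> agree -> echo
i=7: L=alpha R=alpha -> agree -> alpha
Conflict count: 0

Answer: 0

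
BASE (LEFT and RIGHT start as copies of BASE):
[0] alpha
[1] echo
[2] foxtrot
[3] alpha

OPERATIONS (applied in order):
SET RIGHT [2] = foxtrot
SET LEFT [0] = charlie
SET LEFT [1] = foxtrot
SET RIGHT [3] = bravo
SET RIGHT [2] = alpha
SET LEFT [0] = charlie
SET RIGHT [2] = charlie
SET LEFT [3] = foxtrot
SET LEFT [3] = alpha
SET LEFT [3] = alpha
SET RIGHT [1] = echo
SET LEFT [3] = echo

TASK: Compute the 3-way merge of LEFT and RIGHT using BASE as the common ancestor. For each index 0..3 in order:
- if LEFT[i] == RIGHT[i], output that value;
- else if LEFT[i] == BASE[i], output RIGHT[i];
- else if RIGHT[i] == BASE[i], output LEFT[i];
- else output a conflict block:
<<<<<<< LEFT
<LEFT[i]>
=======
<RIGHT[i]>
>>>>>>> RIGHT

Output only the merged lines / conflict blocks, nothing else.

Answer: charlie
foxtrot
charlie
<<<<<<< LEFT
echo
=======
bravo
>>>>>>> RIGHT

Derivation:
Final LEFT:  [charlie, foxtrot, foxtrot, echo]
Final RIGHT: [alpha, echo, charlie, bravo]
i=0: L=charlie, R=alpha=BASE -> take LEFT -> charlie
i=1: L=foxtrot, R=echo=BASE -> take LEFT -> foxtrot
i=2: L=foxtrot=BASE, R=charlie -> take RIGHT -> charlie
i=3: BASE=alpha L=echo R=bravo all differ -> CONFLICT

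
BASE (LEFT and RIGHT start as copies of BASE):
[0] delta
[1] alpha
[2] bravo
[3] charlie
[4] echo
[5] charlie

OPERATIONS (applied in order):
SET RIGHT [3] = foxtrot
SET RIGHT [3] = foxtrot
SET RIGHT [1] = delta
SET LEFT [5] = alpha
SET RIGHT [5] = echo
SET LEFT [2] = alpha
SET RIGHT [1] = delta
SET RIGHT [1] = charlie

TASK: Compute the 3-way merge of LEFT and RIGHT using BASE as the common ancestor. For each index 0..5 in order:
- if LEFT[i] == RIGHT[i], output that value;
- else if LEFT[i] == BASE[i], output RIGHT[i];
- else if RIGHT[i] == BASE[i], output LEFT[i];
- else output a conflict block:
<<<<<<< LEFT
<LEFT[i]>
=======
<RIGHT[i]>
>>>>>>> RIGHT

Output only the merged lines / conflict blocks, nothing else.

Final LEFT:  [delta, alpha, alpha, charlie, echo, alpha]
Final RIGHT: [delta, charlie, bravo, foxtrot, echo, echo]
i=0: L=delta R=delta -> agree -> delta
i=1: L=alpha=BASE, R=charlie -> take RIGHT -> charlie
i=2: L=alpha, R=bravo=BASE -> take LEFT -> alpha
i=3: L=charlie=BASE, R=foxtrot -> take RIGHT -> foxtrot
i=4: L=echo R=echo -> agree -> echo
i=5: BASE=charlie L=alpha R=echo all differ -> CONFLICT

Answer: delta
charlie
alpha
foxtrot
echo
<<<<<<< LEFT
alpha
=======
echo
>>>>>>> RIGHT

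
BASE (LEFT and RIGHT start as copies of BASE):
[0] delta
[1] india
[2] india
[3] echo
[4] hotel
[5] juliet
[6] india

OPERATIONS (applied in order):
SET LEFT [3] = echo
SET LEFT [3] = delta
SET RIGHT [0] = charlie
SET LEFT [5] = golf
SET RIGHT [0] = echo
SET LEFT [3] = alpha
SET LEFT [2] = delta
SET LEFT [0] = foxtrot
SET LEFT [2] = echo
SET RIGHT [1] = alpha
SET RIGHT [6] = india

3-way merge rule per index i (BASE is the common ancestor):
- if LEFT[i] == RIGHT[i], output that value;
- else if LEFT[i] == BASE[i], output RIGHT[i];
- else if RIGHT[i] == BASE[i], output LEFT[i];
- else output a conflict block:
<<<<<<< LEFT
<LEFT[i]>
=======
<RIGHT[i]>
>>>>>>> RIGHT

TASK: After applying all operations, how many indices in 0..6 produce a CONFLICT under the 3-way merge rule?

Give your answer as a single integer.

Final LEFT:  [foxtrot, india, echo, alpha, hotel, golf, india]
Final RIGHT: [echo, alpha, india, echo, hotel, juliet, india]
i=0: BASE=delta L=foxtrot R=echo all differ -> CONFLICT
i=1: L=india=BASE, R=alpha -> take RIGHT -> alpha
i=2: L=echo, R=india=BASE -> take LEFT -> echo
i=3: L=alpha, R=echo=BASE -> take LEFT -> alpha
i=4: L=hotel R=hotel -> agree -> hotel
i=5: L=golf, R=juliet=BASE -> take LEFT -> golf
i=6: L=india R=india -> agree -> india
Conflict count: 1

Answer: 1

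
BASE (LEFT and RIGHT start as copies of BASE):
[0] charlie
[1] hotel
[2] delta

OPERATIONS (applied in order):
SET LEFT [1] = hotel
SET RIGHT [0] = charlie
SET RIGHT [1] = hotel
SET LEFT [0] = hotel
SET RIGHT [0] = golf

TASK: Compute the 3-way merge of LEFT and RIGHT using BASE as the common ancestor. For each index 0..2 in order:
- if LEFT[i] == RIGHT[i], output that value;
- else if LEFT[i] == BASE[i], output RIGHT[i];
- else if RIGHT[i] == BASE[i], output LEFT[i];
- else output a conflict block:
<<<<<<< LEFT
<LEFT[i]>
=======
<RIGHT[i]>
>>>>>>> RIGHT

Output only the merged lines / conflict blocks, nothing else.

Answer: <<<<<<< LEFT
hotel
=======
golf
>>>>>>> RIGHT
hotel
delta

Derivation:
Final LEFT:  [hotel, hotel, delta]
Final RIGHT: [golf, hotel, delta]
i=0: BASE=charlie L=hotel R=golf all differ -> CONFLICT
i=1: L=hotel R=hotel -> agree -> hotel
i=2: L=delta R=delta -> agree -> delta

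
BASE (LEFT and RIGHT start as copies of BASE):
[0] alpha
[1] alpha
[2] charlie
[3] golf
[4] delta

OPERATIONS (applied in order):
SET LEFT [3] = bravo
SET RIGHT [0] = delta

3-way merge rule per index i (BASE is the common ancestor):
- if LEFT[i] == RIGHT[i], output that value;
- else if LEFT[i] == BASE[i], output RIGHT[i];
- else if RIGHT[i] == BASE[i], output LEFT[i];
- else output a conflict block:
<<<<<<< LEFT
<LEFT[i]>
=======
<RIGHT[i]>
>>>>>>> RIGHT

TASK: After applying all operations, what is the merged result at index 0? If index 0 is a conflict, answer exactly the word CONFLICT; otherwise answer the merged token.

Final LEFT:  [alpha, alpha, charlie, bravo, delta]
Final RIGHT: [delta, alpha, charlie, golf, delta]
i=0: L=alpha=BASE, R=delta -> take RIGHT -> delta
i=1: L=alpha R=alpha -> agree -> alpha
i=2: L=charlie R=charlie -> agree -> charlie
i=3: L=bravo, R=golf=BASE -> take LEFT -> bravo
i=4: L=delta R=delta -> agree -> delta
Index 0 -> delta

Answer: delta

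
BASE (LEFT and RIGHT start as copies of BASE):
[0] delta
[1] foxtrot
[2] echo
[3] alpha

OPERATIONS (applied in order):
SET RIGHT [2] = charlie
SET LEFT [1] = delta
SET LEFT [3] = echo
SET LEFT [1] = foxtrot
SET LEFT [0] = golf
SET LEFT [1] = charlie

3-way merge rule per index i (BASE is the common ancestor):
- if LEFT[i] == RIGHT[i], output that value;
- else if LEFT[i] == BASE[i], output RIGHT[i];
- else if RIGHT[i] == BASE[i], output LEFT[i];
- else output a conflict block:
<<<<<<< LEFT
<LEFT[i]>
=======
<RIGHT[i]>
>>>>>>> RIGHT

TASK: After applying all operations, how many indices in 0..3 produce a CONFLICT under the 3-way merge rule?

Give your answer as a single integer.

Final LEFT:  [golf, charlie, echo, echo]
Final RIGHT: [delta, foxtrot, charlie, alpha]
i=0: L=golf, R=delta=BASE -> take LEFT -> golf
i=1: L=charlie, R=foxtrot=BASE -> take LEFT -> charlie
i=2: L=echo=BASE, R=charlie -> take RIGHT -> charlie
i=3: L=echo, R=alpha=BASE -> take LEFT -> echo
Conflict count: 0

Answer: 0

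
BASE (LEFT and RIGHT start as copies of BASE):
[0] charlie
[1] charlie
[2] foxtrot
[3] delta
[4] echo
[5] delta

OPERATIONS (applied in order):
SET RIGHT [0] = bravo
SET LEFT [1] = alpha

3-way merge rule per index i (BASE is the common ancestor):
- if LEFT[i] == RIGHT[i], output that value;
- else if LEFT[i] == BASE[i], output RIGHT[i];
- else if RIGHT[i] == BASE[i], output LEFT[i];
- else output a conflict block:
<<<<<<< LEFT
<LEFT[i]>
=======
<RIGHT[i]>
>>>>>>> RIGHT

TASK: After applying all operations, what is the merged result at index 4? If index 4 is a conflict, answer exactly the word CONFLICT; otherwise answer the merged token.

Answer: echo

Derivation:
Final LEFT:  [charlie, alpha, foxtrot, delta, echo, delta]
Final RIGHT: [bravo, charlie, foxtrot, delta, echo, delta]
i=0: L=charlie=BASE, R=bravo -> take RIGHT -> bravo
i=1: L=alpha, R=charlie=BASE -> take LEFT -> alpha
i=2: L=foxtrot R=foxtrot -> agree -> foxtrot
i=3: L=delta R=delta -> agree -> delta
i=4: L=echo R=echo -> agree -> echo
i=5: L=delta R=delta -> agree -> delta
Index 4 -> echo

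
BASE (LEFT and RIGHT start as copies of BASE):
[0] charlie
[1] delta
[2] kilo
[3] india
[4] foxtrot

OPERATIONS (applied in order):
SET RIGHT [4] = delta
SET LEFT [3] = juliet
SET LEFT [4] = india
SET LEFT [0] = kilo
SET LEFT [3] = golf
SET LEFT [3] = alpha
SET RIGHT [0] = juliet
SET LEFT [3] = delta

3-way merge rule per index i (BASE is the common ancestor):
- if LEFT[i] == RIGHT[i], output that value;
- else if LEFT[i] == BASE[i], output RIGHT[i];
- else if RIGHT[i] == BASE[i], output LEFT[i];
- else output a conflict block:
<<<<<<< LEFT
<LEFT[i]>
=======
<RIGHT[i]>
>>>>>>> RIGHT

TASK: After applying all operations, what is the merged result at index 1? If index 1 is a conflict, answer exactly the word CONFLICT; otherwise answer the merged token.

Answer: delta

Derivation:
Final LEFT:  [kilo, delta, kilo, delta, india]
Final RIGHT: [juliet, delta, kilo, india, delta]
i=0: BASE=charlie L=kilo R=juliet all differ -> CONFLICT
i=1: L=delta R=delta -> agree -> delta
i=2: L=kilo R=kilo -> agree -> kilo
i=3: L=delta, R=india=BASE -> take LEFT -> delta
i=4: BASE=foxtrot L=india R=delta all differ -> CONFLICT
Index 1 -> delta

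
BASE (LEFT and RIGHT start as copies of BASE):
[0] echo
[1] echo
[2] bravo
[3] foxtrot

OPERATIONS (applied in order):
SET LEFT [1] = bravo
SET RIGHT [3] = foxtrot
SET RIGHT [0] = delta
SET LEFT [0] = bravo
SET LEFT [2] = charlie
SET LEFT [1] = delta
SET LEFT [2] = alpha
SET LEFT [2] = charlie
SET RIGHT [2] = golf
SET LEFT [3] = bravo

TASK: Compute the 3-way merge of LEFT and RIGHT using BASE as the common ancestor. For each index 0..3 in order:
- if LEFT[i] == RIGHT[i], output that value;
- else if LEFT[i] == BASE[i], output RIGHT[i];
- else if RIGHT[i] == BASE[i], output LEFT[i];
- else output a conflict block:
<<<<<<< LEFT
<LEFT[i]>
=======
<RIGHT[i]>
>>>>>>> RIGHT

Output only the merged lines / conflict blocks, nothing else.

Answer: <<<<<<< LEFT
bravo
=======
delta
>>>>>>> RIGHT
delta
<<<<<<< LEFT
charlie
=======
golf
>>>>>>> RIGHT
bravo

Derivation:
Final LEFT:  [bravo, delta, charlie, bravo]
Final RIGHT: [delta, echo, golf, foxtrot]
i=0: BASE=echo L=bravo R=delta all differ -> CONFLICT
i=1: L=delta, R=echo=BASE -> take LEFT -> delta
i=2: BASE=bravo L=charlie R=golf all differ -> CONFLICT
i=3: L=bravo, R=foxtrot=BASE -> take LEFT -> bravo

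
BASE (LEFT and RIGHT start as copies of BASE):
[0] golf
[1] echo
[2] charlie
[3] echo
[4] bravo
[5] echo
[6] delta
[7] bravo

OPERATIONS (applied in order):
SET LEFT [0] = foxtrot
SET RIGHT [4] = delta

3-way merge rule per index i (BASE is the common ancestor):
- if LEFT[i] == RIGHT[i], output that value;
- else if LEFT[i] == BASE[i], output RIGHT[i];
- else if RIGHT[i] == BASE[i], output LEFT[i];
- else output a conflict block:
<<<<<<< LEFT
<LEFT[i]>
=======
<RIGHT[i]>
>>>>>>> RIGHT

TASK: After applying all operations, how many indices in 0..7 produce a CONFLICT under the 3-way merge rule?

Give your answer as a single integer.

Final LEFT:  [foxtrot, echo, charlie, echo, bravo, echo, delta, bravo]
Final RIGHT: [golf, echo, charlie, echo, delta, echo, delta, bravo]
i=0: L=foxtrot, R=golf=BASE -> take LEFT -> foxtrot
i=1: L=echo R=echo -> agree -> echo
i=2: L=charlie R=charlie -> agree -> charlie
i=3: L=echo R=echo -> agree -> echo
i=4: L=bravo=BASE, R=delta -> take RIGHT -> delta
i=5: L=echo R=echo -> agree -> echo
i=6: L=delta R=delta -> agree -> delta
i=7: L=bravo R=bravo -> agree -> bravo
Conflict count: 0

Answer: 0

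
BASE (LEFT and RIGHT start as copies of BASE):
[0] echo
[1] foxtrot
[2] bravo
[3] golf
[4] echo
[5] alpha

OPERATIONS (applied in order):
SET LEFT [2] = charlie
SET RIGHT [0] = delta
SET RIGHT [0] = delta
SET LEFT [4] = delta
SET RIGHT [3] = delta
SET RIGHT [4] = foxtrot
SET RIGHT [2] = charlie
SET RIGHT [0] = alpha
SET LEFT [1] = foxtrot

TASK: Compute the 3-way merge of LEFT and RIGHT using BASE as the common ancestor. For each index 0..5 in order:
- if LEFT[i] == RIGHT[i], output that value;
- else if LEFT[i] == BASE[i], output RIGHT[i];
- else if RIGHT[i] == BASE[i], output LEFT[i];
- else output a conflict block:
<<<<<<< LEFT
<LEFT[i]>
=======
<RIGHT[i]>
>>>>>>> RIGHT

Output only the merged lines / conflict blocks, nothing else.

Answer: alpha
foxtrot
charlie
delta
<<<<<<< LEFT
delta
=======
foxtrot
>>>>>>> RIGHT
alpha

Derivation:
Final LEFT:  [echo, foxtrot, charlie, golf, delta, alpha]
Final RIGHT: [alpha, foxtrot, charlie, delta, foxtrot, alpha]
i=0: L=echo=BASE, R=alpha -> take RIGHT -> alpha
i=1: L=foxtrot R=foxtrot -> agree -> foxtrot
i=2: L=charlie R=charlie -> agree -> charlie
i=3: L=golf=BASE, R=delta -> take RIGHT -> delta
i=4: BASE=echo L=delta R=foxtrot all differ -> CONFLICT
i=5: L=alpha R=alpha -> agree -> alpha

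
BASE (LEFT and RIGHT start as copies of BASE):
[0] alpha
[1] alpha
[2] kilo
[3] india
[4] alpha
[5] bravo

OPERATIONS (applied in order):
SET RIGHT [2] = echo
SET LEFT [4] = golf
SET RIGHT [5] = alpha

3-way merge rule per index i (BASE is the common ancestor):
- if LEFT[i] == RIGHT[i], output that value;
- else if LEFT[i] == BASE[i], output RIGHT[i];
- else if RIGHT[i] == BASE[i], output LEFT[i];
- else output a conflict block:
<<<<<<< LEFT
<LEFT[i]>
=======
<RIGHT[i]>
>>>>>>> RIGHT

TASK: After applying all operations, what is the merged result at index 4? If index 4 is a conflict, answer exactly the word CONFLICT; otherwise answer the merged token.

Answer: golf

Derivation:
Final LEFT:  [alpha, alpha, kilo, india, golf, bravo]
Final RIGHT: [alpha, alpha, echo, india, alpha, alpha]
i=0: L=alpha R=alpha -> agree -> alpha
i=1: L=alpha R=alpha -> agree -> alpha
i=2: L=kilo=BASE, R=echo -> take RIGHT -> echo
i=3: L=india R=india -> agree -> india
i=4: L=golf, R=alpha=BASE -> take LEFT -> golf
i=5: L=bravo=BASE, R=alpha -> take RIGHT -> alpha
Index 4 -> golf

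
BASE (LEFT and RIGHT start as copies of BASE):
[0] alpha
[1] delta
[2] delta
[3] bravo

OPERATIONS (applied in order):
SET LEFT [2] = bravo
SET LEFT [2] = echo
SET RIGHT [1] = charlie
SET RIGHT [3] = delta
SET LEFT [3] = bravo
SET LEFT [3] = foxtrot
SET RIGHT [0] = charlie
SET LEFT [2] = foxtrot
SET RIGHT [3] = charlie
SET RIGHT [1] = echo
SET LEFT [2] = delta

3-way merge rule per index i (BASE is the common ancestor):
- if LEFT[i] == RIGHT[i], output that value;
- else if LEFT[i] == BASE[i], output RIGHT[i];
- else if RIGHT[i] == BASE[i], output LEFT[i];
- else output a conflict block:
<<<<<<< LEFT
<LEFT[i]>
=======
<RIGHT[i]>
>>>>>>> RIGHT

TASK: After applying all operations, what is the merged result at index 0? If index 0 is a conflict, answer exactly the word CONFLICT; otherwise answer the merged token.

Answer: charlie

Derivation:
Final LEFT:  [alpha, delta, delta, foxtrot]
Final RIGHT: [charlie, echo, delta, charlie]
i=0: L=alpha=BASE, R=charlie -> take RIGHT -> charlie
i=1: L=delta=BASE, R=echo -> take RIGHT -> echo
i=2: L=delta R=delta -> agree -> delta
i=3: BASE=bravo L=foxtrot R=charlie all differ -> CONFLICT
Index 0 -> charlie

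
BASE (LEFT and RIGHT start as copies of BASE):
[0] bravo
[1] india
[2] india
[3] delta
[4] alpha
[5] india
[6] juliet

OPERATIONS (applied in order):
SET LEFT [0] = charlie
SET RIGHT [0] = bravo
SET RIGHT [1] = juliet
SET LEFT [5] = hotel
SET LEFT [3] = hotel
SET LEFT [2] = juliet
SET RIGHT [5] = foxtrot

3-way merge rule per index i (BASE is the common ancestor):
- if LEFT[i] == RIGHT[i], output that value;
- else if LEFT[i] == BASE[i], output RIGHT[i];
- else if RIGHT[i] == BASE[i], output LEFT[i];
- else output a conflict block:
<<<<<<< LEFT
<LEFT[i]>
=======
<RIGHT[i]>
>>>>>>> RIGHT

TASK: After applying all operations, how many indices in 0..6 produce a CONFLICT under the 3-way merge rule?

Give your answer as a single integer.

Answer: 1

Derivation:
Final LEFT:  [charlie, india, juliet, hotel, alpha, hotel, juliet]
Final RIGHT: [bravo, juliet, india, delta, alpha, foxtrot, juliet]
i=0: L=charlie, R=bravo=BASE -> take LEFT -> charlie
i=1: L=india=BASE, R=juliet -> take RIGHT -> juliet
i=2: L=juliet, R=india=BASE -> take LEFT -> juliet
i=3: L=hotel, R=delta=BASE -> take LEFT -> hotel
i=4: L=alpha R=alpha -> agree -> alpha
i=5: BASE=india L=hotel R=foxtrot all differ -> CONFLICT
i=6: L=juliet R=juliet -> agree -> juliet
Conflict count: 1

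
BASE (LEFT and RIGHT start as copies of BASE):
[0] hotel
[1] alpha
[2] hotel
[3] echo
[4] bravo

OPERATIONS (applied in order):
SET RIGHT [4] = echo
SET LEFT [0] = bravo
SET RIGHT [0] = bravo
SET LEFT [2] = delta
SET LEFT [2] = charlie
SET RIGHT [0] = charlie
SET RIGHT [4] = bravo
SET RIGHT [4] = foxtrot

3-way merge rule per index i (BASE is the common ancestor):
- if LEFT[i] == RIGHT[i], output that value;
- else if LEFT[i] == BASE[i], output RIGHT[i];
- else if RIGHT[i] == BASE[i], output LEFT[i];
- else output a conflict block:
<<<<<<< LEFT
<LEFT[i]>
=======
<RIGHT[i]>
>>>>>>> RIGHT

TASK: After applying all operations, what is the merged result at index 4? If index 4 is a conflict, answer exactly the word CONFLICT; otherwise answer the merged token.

Answer: foxtrot

Derivation:
Final LEFT:  [bravo, alpha, charlie, echo, bravo]
Final RIGHT: [charlie, alpha, hotel, echo, foxtrot]
i=0: BASE=hotel L=bravo R=charlie all differ -> CONFLICT
i=1: L=alpha R=alpha -> agree -> alpha
i=2: L=charlie, R=hotel=BASE -> take LEFT -> charlie
i=3: L=echo R=echo -> agree -> echo
i=4: L=bravo=BASE, R=foxtrot -> take RIGHT -> foxtrot
Index 4 -> foxtrot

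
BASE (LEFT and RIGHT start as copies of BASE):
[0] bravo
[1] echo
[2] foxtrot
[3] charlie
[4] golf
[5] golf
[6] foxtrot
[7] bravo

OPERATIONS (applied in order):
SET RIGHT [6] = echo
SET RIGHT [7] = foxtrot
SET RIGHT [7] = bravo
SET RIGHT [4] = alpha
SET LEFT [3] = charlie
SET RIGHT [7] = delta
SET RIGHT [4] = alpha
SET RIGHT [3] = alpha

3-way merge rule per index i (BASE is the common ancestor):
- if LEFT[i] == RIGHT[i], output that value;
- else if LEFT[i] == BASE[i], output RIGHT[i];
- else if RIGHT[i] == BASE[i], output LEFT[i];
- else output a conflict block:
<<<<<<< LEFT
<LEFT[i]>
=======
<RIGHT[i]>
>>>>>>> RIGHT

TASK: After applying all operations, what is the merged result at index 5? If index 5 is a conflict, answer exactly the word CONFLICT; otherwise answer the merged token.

Answer: golf

Derivation:
Final LEFT:  [bravo, echo, foxtrot, charlie, golf, golf, foxtrot, bravo]
Final RIGHT: [bravo, echo, foxtrot, alpha, alpha, golf, echo, delta]
i=0: L=bravo R=bravo -> agree -> bravo
i=1: L=echo R=echo -> agree -> echo
i=2: L=foxtrot R=foxtrot -> agree -> foxtrot
i=3: L=charlie=BASE, R=alpha -> take RIGHT -> alpha
i=4: L=golf=BASE, R=alpha -> take RIGHT -> alpha
i=5: L=golf R=golf -> agree -> golf
i=6: L=foxtrot=BASE, R=echo -> take RIGHT -> echo
i=7: L=bravo=BASE, R=delta -> take RIGHT -> delta
Index 5 -> golf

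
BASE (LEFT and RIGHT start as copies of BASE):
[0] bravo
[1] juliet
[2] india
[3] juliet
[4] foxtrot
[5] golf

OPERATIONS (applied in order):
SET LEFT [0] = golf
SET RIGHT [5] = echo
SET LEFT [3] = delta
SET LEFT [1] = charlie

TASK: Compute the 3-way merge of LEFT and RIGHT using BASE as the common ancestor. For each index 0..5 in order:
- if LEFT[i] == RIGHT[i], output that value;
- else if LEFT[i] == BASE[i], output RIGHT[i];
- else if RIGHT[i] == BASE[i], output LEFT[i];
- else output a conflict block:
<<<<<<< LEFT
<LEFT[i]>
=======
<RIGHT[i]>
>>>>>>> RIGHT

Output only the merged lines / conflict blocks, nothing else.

Final LEFT:  [golf, charlie, india, delta, foxtrot, golf]
Final RIGHT: [bravo, juliet, india, juliet, foxtrot, echo]
i=0: L=golf, R=bravo=BASE -> take LEFT -> golf
i=1: L=charlie, R=juliet=BASE -> take LEFT -> charlie
i=2: L=india R=india -> agree -> india
i=3: L=delta, R=juliet=BASE -> take LEFT -> delta
i=4: L=foxtrot R=foxtrot -> agree -> foxtrot
i=5: L=golf=BASE, R=echo -> take RIGHT -> echo

Answer: golf
charlie
india
delta
foxtrot
echo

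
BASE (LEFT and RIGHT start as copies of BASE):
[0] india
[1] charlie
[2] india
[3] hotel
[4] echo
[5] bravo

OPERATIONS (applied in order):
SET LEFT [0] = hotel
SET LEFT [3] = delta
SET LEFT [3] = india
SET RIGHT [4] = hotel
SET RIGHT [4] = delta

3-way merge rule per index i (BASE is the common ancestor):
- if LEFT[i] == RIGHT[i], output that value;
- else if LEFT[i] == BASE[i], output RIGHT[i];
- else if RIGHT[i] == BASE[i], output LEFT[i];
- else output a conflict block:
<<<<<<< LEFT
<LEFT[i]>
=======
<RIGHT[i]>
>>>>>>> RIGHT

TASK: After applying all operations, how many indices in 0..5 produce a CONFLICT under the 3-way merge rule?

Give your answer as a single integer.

Final LEFT:  [hotel, charlie, india, india, echo, bravo]
Final RIGHT: [india, charlie, india, hotel, delta, bravo]
i=0: L=hotel, R=india=BASE -> take LEFT -> hotel
i=1: L=charlie R=charlie -> agree -> charlie
i=2: L=india R=india -> agree -> india
i=3: L=india, R=hotel=BASE -> take LEFT -> india
i=4: L=echo=BASE, R=delta -> take RIGHT -> delta
i=5: L=bravo R=bravo -> agree -> bravo
Conflict count: 0

Answer: 0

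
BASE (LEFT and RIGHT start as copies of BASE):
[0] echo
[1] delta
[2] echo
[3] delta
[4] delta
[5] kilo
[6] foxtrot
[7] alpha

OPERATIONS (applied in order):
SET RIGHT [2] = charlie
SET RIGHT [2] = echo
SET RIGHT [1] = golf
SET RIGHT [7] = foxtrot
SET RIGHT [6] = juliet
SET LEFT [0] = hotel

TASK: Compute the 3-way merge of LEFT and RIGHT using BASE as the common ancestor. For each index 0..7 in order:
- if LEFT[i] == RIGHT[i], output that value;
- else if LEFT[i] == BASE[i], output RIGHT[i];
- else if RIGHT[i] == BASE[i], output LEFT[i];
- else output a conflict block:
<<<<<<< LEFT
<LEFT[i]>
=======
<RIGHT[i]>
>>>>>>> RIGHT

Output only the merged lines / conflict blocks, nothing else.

Final LEFT:  [hotel, delta, echo, delta, delta, kilo, foxtrot, alpha]
Final RIGHT: [echo, golf, echo, delta, delta, kilo, juliet, foxtrot]
i=0: L=hotel, R=echo=BASE -> take LEFT -> hotel
i=1: L=delta=BASE, R=golf -> take RIGHT -> golf
i=2: L=echo R=echo -> agree -> echo
i=3: L=delta R=delta -> agree -> delta
i=4: L=delta R=delta -> agree -> delta
i=5: L=kilo R=kilo -> agree -> kilo
i=6: L=foxtrot=BASE, R=juliet -> take RIGHT -> juliet
i=7: L=alpha=BASE, R=foxtrot -> take RIGHT -> foxtrot

Answer: hotel
golf
echo
delta
delta
kilo
juliet
foxtrot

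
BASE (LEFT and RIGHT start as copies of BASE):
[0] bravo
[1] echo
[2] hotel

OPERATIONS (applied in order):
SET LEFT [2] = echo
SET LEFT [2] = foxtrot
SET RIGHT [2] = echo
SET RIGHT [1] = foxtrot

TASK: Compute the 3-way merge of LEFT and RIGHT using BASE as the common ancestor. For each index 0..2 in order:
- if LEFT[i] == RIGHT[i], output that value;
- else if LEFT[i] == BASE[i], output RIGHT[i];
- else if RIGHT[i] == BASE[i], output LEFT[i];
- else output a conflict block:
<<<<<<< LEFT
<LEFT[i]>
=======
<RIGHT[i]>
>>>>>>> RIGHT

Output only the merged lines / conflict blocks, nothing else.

Answer: bravo
foxtrot
<<<<<<< LEFT
foxtrot
=======
echo
>>>>>>> RIGHT

Derivation:
Final LEFT:  [bravo, echo, foxtrot]
Final RIGHT: [bravo, foxtrot, echo]
i=0: L=bravo R=bravo -> agree -> bravo
i=1: L=echo=BASE, R=foxtrot -> take RIGHT -> foxtrot
i=2: BASE=hotel L=foxtrot R=echo all differ -> CONFLICT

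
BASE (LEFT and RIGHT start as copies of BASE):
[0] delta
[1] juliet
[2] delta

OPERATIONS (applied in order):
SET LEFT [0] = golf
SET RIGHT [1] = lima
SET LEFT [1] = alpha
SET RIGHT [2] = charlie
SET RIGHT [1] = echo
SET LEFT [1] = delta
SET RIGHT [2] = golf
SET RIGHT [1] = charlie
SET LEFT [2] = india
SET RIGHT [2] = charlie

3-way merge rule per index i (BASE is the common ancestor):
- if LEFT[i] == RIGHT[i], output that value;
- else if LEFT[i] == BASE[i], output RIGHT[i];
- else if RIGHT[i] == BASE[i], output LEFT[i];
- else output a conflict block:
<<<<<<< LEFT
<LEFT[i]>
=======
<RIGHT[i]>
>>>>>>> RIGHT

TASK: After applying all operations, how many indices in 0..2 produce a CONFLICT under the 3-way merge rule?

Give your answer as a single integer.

Answer: 2

Derivation:
Final LEFT:  [golf, delta, india]
Final RIGHT: [delta, charlie, charlie]
i=0: L=golf, R=delta=BASE -> take LEFT -> golf
i=1: BASE=juliet L=delta R=charlie all differ -> CONFLICT
i=2: BASE=delta L=india R=charlie all differ -> CONFLICT
Conflict count: 2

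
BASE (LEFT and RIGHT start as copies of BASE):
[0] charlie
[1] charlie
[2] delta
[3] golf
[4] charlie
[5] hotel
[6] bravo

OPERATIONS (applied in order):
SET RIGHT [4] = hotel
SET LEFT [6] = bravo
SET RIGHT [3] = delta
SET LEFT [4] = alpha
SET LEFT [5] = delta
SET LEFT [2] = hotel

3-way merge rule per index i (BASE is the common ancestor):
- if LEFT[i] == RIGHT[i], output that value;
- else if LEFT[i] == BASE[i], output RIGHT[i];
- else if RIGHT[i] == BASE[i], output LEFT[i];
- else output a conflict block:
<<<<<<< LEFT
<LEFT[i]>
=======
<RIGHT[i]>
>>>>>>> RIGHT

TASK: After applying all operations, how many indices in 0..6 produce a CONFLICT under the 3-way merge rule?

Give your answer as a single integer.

Answer: 1

Derivation:
Final LEFT:  [charlie, charlie, hotel, golf, alpha, delta, bravo]
Final RIGHT: [charlie, charlie, delta, delta, hotel, hotel, bravo]
i=0: L=charlie R=charlie -> agree -> charlie
i=1: L=charlie R=charlie -> agree -> charlie
i=2: L=hotel, R=delta=BASE -> take LEFT -> hotel
i=3: L=golf=BASE, R=delta -> take RIGHT -> delta
i=4: BASE=charlie L=alpha R=hotel all differ -> CONFLICT
i=5: L=delta, R=hotel=BASE -> take LEFT -> delta
i=6: L=bravo R=bravo -> agree -> bravo
Conflict count: 1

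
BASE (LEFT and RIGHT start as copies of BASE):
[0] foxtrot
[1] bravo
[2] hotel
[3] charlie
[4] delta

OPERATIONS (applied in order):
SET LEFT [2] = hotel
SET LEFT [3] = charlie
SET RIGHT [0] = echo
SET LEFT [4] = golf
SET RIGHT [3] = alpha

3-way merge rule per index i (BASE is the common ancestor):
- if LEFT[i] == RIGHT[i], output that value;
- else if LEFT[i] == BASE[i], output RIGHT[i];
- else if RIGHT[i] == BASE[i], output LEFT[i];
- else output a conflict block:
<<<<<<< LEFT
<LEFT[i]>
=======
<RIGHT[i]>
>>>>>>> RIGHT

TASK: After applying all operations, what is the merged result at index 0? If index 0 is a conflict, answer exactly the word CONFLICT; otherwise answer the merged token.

Answer: echo

Derivation:
Final LEFT:  [foxtrot, bravo, hotel, charlie, golf]
Final RIGHT: [echo, bravo, hotel, alpha, delta]
i=0: L=foxtrot=BASE, R=echo -> take RIGHT -> echo
i=1: L=bravo R=bravo -> agree -> bravo
i=2: L=hotel R=hotel -> agree -> hotel
i=3: L=charlie=BASE, R=alpha -> take RIGHT -> alpha
i=4: L=golf, R=delta=BASE -> take LEFT -> golf
Index 0 -> echo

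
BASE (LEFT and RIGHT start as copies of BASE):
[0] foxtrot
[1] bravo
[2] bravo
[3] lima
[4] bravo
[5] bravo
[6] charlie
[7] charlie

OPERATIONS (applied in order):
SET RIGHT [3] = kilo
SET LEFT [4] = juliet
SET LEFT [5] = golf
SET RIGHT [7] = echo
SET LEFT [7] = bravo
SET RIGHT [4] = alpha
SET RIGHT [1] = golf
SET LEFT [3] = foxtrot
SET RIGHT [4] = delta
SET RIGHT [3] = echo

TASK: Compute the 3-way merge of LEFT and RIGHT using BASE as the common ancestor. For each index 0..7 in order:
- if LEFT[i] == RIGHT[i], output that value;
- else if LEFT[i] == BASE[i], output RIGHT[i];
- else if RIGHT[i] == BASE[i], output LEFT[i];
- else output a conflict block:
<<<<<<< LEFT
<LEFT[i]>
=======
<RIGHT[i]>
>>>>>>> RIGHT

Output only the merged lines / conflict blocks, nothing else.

Final LEFT:  [foxtrot, bravo, bravo, foxtrot, juliet, golf, charlie, bravo]
Final RIGHT: [foxtrot, golf, bravo, echo, delta, bravo, charlie, echo]
i=0: L=foxtrot R=foxtrot -> agree -> foxtrot
i=1: L=bravo=BASE, R=golf -> take RIGHT -> golf
i=2: L=bravo R=bravo -> agree -> bravo
i=3: BASE=lima L=foxtrot R=echo all differ -> CONFLICT
i=4: BASE=bravo L=juliet R=delta all differ -> CONFLICT
i=5: L=golf, R=bravo=BASE -> take LEFT -> golf
i=6: L=charlie R=charlie -> agree -> charlie
i=7: BASE=charlie L=bravo R=echo all differ -> CONFLICT

Answer: foxtrot
golf
bravo
<<<<<<< LEFT
foxtrot
=======
echo
>>>>>>> RIGHT
<<<<<<< LEFT
juliet
=======
delta
>>>>>>> RIGHT
golf
charlie
<<<<<<< LEFT
bravo
=======
echo
>>>>>>> RIGHT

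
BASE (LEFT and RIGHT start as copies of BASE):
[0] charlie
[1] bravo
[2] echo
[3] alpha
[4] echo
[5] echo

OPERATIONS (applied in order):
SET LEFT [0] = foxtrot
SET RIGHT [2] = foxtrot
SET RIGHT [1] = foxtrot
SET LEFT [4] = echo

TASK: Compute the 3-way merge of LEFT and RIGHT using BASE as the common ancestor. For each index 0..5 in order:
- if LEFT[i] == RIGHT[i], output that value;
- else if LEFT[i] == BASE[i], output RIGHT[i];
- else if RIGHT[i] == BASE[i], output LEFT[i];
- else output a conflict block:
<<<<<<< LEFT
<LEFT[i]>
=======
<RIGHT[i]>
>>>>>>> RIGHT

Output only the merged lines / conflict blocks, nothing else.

Final LEFT:  [foxtrot, bravo, echo, alpha, echo, echo]
Final RIGHT: [charlie, foxtrot, foxtrot, alpha, echo, echo]
i=0: L=foxtrot, R=charlie=BASE -> take LEFT -> foxtrot
i=1: L=bravo=BASE, R=foxtrot -> take RIGHT -> foxtrot
i=2: L=echo=BASE, R=foxtrot -> take RIGHT -> foxtrot
i=3: L=alpha R=alpha -> agree -> alpha
i=4: L=echo R=echo -> agree -> echo
i=5: L=echo R=echo -> agree -> echo

Answer: foxtrot
foxtrot
foxtrot
alpha
echo
echo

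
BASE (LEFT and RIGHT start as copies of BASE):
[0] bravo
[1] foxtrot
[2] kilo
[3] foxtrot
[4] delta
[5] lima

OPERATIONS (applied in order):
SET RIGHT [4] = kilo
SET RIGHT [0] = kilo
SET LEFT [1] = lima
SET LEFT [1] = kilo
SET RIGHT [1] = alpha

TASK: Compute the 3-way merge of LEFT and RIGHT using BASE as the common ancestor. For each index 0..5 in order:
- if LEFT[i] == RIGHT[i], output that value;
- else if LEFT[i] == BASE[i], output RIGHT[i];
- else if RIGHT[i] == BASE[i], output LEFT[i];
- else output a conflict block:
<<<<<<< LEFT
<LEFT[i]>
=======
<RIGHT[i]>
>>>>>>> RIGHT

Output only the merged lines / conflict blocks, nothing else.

Answer: kilo
<<<<<<< LEFT
kilo
=======
alpha
>>>>>>> RIGHT
kilo
foxtrot
kilo
lima

Derivation:
Final LEFT:  [bravo, kilo, kilo, foxtrot, delta, lima]
Final RIGHT: [kilo, alpha, kilo, foxtrot, kilo, lima]
i=0: L=bravo=BASE, R=kilo -> take RIGHT -> kilo
i=1: BASE=foxtrot L=kilo R=alpha all differ -> CONFLICT
i=2: L=kilo R=kilo -> agree -> kilo
i=3: L=foxtrot R=foxtrot -> agree -> foxtrot
i=4: L=delta=BASE, R=kilo -> take RIGHT -> kilo
i=5: L=lima R=lima -> agree -> lima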